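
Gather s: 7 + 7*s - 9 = 7*s - 2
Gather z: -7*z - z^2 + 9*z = -z^2 + 2*z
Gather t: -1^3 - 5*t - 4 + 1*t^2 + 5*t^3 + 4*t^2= 5*t^3 + 5*t^2 - 5*t - 5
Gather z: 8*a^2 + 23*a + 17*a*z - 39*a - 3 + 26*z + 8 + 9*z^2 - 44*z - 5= 8*a^2 - 16*a + 9*z^2 + z*(17*a - 18)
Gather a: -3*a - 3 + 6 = 3 - 3*a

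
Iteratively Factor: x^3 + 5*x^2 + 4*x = (x + 4)*(x^2 + x) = x*(x + 4)*(x + 1)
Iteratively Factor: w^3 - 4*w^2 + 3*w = (w)*(w^2 - 4*w + 3) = w*(w - 1)*(w - 3)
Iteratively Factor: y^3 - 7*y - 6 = (y - 3)*(y^2 + 3*y + 2) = (y - 3)*(y + 1)*(y + 2)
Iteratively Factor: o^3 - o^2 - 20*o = (o + 4)*(o^2 - 5*o) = o*(o + 4)*(o - 5)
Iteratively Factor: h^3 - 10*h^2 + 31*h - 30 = (h - 2)*(h^2 - 8*h + 15) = (h - 3)*(h - 2)*(h - 5)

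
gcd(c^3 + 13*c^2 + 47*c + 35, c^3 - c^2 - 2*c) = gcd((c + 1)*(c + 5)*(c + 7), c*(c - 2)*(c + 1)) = c + 1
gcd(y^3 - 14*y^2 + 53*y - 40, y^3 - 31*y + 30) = y^2 - 6*y + 5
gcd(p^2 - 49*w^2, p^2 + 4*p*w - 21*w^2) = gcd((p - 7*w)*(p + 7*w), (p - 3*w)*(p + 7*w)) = p + 7*w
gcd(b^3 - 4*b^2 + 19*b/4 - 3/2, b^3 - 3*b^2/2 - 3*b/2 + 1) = b^2 - 5*b/2 + 1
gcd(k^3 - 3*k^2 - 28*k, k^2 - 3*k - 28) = k^2 - 3*k - 28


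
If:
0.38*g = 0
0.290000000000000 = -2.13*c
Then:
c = -0.14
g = 0.00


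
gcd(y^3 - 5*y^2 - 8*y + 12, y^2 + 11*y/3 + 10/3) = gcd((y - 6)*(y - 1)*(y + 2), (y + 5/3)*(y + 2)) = y + 2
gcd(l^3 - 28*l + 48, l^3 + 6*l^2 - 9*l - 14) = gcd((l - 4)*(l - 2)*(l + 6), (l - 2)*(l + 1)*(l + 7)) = l - 2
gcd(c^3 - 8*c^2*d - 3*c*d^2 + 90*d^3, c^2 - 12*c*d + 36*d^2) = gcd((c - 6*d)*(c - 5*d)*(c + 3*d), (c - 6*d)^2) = c - 6*d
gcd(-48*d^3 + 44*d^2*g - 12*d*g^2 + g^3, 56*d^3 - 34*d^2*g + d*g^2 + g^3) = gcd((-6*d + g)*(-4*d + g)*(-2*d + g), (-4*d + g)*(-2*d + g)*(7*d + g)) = 8*d^2 - 6*d*g + g^2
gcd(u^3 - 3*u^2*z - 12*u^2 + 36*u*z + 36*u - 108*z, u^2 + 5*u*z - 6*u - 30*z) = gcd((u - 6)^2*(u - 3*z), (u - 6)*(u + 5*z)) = u - 6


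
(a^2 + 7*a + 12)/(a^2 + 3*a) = (a + 4)/a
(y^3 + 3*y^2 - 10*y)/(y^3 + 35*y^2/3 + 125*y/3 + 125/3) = 3*y*(y - 2)/(3*y^2 + 20*y + 25)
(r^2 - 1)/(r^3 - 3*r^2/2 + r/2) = 2*(r + 1)/(r*(2*r - 1))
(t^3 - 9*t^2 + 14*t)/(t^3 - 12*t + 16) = t*(t - 7)/(t^2 + 2*t - 8)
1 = 1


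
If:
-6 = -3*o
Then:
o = 2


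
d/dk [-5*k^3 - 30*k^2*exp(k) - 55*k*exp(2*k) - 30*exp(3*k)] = -30*k^2*exp(k) - 15*k^2 - 110*k*exp(2*k) - 60*k*exp(k) - 90*exp(3*k) - 55*exp(2*k)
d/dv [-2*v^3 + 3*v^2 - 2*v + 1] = -6*v^2 + 6*v - 2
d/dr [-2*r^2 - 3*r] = -4*r - 3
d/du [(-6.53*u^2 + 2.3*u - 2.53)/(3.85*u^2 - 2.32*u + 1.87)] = (6.2946*u^2 - 4.94120000000001*u - 1.5686)/(14.8225*u^4 - 17.864*u^3 + 19.7814*u^2 - 8.6768*u + 3.4969)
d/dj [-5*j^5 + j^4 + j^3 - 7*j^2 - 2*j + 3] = -25*j^4 + 4*j^3 + 3*j^2 - 14*j - 2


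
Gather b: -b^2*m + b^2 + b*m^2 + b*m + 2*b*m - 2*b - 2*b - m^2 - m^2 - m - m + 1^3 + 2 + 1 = b^2*(1 - m) + b*(m^2 + 3*m - 4) - 2*m^2 - 2*m + 4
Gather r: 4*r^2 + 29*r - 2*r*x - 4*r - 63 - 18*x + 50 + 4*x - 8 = 4*r^2 + r*(25 - 2*x) - 14*x - 21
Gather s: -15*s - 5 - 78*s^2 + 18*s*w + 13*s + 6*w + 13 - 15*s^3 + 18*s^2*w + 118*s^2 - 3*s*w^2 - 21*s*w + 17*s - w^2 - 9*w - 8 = -15*s^3 + s^2*(18*w + 40) + s*(-3*w^2 - 3*w + 15) - w^2 - 3*w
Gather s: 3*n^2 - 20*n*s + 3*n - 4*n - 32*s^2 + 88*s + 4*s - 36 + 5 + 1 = 3*n^2 - n - 32*s^2 + s*(92 - 20*n) - 30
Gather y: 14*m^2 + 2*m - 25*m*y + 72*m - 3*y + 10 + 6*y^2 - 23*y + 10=14*m^2 + 74*m + 6*y^2 + y*(-25*m - 26) + 20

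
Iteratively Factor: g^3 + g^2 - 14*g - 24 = (g + 3)*(g^2 - 2*g - 8) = (g - 4)*(g + 3)*(g + 2)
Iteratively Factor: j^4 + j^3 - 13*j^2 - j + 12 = (j + 4)*(j^3 - 3*j^2 - j + 3) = (j - 1)*(j + 4)*(j^2 - 2*j - 3) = (j - 3)*(j - 1)*(j + 4)*(j + 1)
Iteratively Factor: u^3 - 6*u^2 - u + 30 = (u + 2)*(u^2 - 8*u + 15) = (u - 3)*(u + 2)*(u - 5)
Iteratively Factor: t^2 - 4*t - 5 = (t - 5)*(t + 1)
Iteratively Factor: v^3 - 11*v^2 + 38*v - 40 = (v - 4)*(v^2 - 7*v + 10) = (v - 5)*(v - 4)*(v - 2)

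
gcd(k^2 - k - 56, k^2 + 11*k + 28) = k + 7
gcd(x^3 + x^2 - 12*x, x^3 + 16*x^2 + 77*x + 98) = 1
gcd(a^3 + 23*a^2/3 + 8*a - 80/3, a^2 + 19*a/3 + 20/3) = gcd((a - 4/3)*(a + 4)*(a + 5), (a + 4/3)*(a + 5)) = a + 5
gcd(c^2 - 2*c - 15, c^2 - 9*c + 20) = c - 5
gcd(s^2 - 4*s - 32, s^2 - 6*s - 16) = s - 8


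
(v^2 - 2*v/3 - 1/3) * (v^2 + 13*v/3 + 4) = v^4 + 11*v^3/3 + 7*v^2/9 - 37*v/9 - 4/3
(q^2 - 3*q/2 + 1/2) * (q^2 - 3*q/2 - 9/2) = q^4 - 3*q^3 - 7*q^2/4 + 6*q - 9/4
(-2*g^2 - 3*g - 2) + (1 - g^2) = -3*g^2 - 3*g - 1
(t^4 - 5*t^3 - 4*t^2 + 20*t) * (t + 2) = t^5 - 3*t^4 - 14*t^3 + 12*t^2 + 40*t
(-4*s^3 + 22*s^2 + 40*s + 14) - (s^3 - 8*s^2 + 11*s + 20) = -5*s^3 + 30*s^2 + 29*s - 6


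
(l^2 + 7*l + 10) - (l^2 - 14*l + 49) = 21*l - 39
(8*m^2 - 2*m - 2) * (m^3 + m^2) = 8*m^5 + 6*m^4 - 4*m^3 - 2*m^2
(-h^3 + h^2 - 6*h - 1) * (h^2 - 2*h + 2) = -h^5 + 3*h^4 - 10*h^3 + 13*h^2 - 10*h - 2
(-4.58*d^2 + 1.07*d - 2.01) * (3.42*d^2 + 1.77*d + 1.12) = -15.6636*d^4 - 4.4472*d^3 - 10.1099*d^2 - 2.3593*d - 2.2512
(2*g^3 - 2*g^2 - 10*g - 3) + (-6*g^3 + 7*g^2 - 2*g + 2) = -4*g^3 + 5*g^2 - 12*g - 1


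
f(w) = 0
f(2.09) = 0.00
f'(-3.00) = 0.00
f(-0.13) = 0.00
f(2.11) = 0.00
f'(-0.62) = 0.00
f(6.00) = 0.00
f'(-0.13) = 0.00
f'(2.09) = 0.00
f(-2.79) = 0.00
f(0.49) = 0.00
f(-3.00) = 0.00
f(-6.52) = 0.00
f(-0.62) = 0.00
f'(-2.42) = 0.00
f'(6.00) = 0.00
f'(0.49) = 0.00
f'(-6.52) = 0.00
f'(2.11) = 0.00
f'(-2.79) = 0.00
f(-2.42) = 0.00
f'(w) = 0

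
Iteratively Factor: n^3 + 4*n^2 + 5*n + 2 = (n + 1)*(n^2 + 3*n + 2) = (n + 1)*(n + 2)*(n + 1)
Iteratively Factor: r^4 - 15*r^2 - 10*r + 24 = (r + 2)*(r^3 - 2*r^2 - 11*r + 12) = (r - 1)*(r + 2)*(r^2 - r - 12) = (r - 4)*(r - 1)*(r + 2)*(r + 3)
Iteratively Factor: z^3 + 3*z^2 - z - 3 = (z + 1)*(z^2 + 2*z - 3) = (z + 1)*(z + 3)*(z - 1)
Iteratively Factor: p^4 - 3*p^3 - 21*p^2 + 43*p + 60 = (p + 4)*(p^3 - 7*p^2 + 7*p + 15) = (p - 3)*(p + 4)*(p^2 - 4*p - 5) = (p - 3)*(p + 1)*(p + 4)*(p - 5)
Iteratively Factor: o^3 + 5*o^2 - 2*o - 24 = (o + 3)*(o^2 + 2*o - 8) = (o - 2)*(o + 3)*(o + 4)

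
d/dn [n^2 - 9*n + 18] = 2*n - 9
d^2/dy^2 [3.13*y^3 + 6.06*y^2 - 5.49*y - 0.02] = 18.78*y + 12.12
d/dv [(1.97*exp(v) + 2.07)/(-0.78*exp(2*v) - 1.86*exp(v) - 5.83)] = (1.5366*exp(2*v) + 3.2292*exp(v) - 7.6349)*exp(v)/(0.6084*exp(4*v) + 2.9016*exp(3*v) + 12.5544*exp(2*v) + 21.6876*exp(v) + 33.9889)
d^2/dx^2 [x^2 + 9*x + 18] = 2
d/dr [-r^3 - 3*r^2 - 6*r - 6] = -3*r^2 - 6*r - 6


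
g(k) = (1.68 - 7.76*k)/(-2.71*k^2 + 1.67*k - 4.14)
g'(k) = (1.68 - 7.76*k)*(5.42*k - 1.67)/(-2.71*k^2 + 1.67*k - 4.14)^2 - 7.76/(-2.71*k^2 + 1.67*k - 4.14) = (-21.0296*k^2 + 9.1056*k + 29.3208)/(7.3441*k^4 - 9.0514*k^3 + 25.2277*k^2 - 13.8276*k + 17.1396)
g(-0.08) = -0.54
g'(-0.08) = 1.55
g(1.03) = 1.19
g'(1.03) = 0.58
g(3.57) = 0.80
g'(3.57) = -0.19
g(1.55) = 1.28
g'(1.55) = -0.11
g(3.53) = 0.80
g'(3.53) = -0.20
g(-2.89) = -0.76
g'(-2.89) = -0.17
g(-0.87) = -1.10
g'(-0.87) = 0.09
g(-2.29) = -0.88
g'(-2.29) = -0.21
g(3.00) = 0.92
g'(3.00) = -0.24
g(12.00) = 0.24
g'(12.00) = -0.02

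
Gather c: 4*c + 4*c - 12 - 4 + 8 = 8*c - 8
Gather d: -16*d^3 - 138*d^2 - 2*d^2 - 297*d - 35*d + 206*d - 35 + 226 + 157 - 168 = -16*d^3 - 140*d^2 - 126*d + 180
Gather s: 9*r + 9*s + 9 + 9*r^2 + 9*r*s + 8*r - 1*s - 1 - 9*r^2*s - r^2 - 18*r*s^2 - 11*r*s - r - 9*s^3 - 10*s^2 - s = 8*r^2 + 16*r - 9*s^3 + s^2*(-18*r - 10) + s*(-9*r^2 - 2*r + 7) + 8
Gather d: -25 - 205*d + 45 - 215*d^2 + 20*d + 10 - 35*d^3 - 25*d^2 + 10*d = -35*d^3 - 240*d^2 - 175*d + 30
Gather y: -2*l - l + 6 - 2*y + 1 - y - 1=-3*l - 3*y + 6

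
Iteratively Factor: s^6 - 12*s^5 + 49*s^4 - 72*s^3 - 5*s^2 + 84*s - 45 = (s + 1)*(s^5 - 13*s^4 + 62*s^3 - 134*s^2 + 129*s - 45) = (s - 3)*(s + 1)*(s^4 - 10*s^3 + 32*s^2 - 38*s + 15) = (s - 3)*(s - 1)*(s + 1)*(s^3 - 9*s^2 + 23*s - 15) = (s - 3)*(s - 1)^2*(s + 1)*(s^2 - 8*s + 15) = (s - 5)*(s - 3)*(s - 1)^2*(s + 1)*(s - 3)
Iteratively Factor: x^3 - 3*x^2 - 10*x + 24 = (x - 4)*(x^2 + x - 6) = (x - 4)*(x - 2)*(x + 3)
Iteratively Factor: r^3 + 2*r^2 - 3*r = (r)*(r^2 + 2*r - 3) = r*(r + 3)*(r - 1)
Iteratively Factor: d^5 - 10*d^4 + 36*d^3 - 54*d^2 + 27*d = (d - 3)*(d^4 - 7*d^3 + 15*d^2 - 9*d) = (d - 3)^2*(d^3 - 4*d^2 + 3*d) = (d - 3)^2*(d - 1)*(d^2 - 3*d) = (d - 3)^3*(d - 1)*(d)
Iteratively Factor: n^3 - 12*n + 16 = (n - 2)*(n^2 + 2*n - 8) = (n - 2)*(n + 4)*(n - 2)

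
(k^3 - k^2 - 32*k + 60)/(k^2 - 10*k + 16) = (k^2 + k - 30)/(k - 8)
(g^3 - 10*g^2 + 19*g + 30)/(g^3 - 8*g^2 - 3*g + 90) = (g + 1)/(g + 3)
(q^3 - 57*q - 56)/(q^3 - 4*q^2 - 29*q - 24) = (q + 7)/(q + 3)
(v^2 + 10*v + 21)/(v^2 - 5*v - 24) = (v + 7)/(v - 8)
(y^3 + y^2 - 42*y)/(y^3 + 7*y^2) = (y - 6)/y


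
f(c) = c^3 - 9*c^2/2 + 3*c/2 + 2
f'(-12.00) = 541.50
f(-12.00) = -2392.00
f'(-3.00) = 55.50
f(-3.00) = -70.00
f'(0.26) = -0.64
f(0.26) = 2.10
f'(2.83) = 0.06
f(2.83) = -7.13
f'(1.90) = -4.77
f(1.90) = -4.54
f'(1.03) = -4.59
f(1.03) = -0.14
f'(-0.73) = 9.67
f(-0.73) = -1.88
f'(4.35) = 19.12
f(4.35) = 5.69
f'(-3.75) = 77.44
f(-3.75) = -119.64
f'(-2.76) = 49.19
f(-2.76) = -57.44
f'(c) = 3*c^2 - 9*c + 3/2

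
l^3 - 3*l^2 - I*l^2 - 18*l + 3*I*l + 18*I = (l - 6)*(l + 3)*(l - I)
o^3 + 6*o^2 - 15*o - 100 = (o - 4)*(o + 5)^2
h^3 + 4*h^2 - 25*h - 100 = (h - 5)*(h + 4)*(h + 5)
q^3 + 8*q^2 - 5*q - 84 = (q - 3)*(q + 4)*(q + 7)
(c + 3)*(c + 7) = c^2 + 10*c + 21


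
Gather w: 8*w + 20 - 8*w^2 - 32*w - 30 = -8*w^2 - 24*w - 10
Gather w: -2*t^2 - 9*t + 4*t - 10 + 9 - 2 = -2*t^2 - 5*t - 3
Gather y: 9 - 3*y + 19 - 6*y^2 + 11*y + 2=-6*y^2 + 8*y + 30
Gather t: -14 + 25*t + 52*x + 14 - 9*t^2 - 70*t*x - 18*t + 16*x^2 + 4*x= -9*t^2 + t*(7 - 70*x) + 16*x^2 + 56*x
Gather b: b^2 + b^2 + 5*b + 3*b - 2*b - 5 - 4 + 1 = 2*b^2 + 6*b - 8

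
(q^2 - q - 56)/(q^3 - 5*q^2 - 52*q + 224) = 1/(q - 4)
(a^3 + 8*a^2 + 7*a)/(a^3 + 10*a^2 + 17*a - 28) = a*(a + 1)/(a^2 + 3*a - 4)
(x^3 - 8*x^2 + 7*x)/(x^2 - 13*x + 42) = x*(x - 1)/(x - 6)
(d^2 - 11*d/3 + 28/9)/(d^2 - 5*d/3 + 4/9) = (3*d - 7)/(3*d - 1)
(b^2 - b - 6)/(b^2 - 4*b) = (b^2 - b - 6)/(b*(b - 4))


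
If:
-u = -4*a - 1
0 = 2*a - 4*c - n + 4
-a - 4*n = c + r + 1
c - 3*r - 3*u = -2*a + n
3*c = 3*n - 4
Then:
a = 68/3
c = 48/5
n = 164/15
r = -77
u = 275/3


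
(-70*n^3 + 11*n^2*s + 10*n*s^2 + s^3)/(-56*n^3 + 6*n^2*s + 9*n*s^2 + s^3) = (5*n + s)/(4*n + s)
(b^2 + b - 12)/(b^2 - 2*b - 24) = (b - 3)/(b - 6)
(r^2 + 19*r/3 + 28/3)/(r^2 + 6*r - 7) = (3*r^2 + 19*r + 28)/(3*(r^2 + 6*r - 7))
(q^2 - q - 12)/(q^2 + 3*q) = (q - 4)/q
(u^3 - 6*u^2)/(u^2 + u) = u*(u - 6)/(u + 1)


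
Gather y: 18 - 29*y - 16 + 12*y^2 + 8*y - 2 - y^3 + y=-y^3 + 12*y^2 - 20*y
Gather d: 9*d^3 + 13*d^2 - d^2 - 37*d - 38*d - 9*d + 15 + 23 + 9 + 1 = 9*d^3 + 12*d^2 - 84*d + 48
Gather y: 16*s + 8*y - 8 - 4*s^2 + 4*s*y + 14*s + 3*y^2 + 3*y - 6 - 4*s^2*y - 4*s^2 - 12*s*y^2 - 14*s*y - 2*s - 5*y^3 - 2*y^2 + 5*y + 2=-8*s^2 + 28*s - 5*y^3 + y^2*(1 - 12*s) + y*(-4*s^2 - 10*s + 16) - 12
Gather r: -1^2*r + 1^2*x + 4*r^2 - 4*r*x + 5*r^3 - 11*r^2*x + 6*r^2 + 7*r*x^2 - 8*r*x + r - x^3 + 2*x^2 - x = 5*r^3 + r^2*(10 - 11*x) + r*(7*x^2 - 12*x) - x^3 + 2*x^2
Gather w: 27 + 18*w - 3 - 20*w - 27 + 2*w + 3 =0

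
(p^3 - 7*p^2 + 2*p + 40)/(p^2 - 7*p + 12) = (p^2 - 3*p - 10)/(p - 3)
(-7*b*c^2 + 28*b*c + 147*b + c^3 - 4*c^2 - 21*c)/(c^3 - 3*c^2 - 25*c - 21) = (-7*b + c)/(c + 1)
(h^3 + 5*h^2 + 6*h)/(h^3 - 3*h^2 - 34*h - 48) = h/(h - 8)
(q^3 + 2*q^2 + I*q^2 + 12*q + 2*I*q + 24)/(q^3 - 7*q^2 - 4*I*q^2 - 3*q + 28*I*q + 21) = (q^2 + q*(2 + 4*I) + 8*I)/(q^2 + q*(-7 - I) + 7*I)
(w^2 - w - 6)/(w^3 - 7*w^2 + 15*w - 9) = (w + 2)/(w^2 - 4*w + 3)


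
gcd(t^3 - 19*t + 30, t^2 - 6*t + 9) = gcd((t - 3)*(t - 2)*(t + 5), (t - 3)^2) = t - 3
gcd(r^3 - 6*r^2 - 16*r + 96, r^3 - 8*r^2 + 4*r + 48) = r^2 - 10*r + 24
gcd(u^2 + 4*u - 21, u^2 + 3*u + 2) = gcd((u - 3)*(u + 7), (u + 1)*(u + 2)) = 1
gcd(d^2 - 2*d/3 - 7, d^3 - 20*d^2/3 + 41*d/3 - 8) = d - 3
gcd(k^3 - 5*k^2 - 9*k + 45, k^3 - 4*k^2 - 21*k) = k + 3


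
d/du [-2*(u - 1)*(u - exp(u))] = 2*u*exp(u) - 4*u + 2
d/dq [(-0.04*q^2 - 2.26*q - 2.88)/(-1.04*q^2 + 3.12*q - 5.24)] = (-2.4752*q^2 - 5.5712*q + 20.828)/(1.0816*q^4 - 6.4896*q^3 + 20.6336*q^2 - 32.6976*q + 27.4576)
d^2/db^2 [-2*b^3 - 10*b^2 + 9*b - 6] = -12*b - 20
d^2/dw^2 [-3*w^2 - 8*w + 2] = -6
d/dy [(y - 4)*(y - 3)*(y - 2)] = 3*y^2 - 18*y + 26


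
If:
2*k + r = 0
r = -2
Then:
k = 1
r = -2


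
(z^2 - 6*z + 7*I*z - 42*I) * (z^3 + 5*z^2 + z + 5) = z^5 - z^4 + 7*I*z^4 - 29*z^3 - 7*I*z^3 - z^2 - 203*I*z^2 - 30*z - 7*I*z - 210*I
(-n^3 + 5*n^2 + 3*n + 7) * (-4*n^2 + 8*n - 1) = 4*n^5 - 28*n^4 + 29*n^3 - 9*n^2 + 53*n - 7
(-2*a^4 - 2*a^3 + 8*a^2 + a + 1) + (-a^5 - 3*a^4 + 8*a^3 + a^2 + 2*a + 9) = -a^5 - 5*a^4 + 6*a^3 + 9*a^2 + 3*a + 10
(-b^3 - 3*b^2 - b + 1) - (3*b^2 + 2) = -b^3 - 6*b^2 - b - 1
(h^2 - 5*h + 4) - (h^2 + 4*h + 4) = -9*h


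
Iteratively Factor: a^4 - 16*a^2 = (a - 4)*(a^3 + 4*a^2) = (a - 4)*(a + 4)*(a^2) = a*(a - 4)*(a + 4)*(a)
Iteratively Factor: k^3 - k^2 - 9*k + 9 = (k - 1)*(k^2 - 9) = (k - 3)*(k - 1)*(k + 3)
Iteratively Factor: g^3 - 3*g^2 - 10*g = (g + 2)*(g^2 - 5*g) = g*(g + 2)*(g - 5)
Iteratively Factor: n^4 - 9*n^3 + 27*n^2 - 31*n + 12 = (n - 3)*(n^3 - 6*n^2 + 9*n - 4) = (n - 4)*(n - 3)*(n^2 - 2*n + 1) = (n - 4)*(n - 3)*(n - 1)*(n - 1)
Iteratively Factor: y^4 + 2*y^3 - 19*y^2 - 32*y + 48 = (y + 4)*(y^3 - 2*y^2 - 11*y + 12) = (y + 3)*(y + 4)*(y^2 - 5*y + 4) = (y - 4)*(y + 3)*(y + 4)*(y - 1)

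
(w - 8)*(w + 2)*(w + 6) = w^3 - 52*w - 96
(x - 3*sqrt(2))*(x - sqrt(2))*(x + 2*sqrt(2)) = x^3 - 2*sqrt(2)*x^2 - 10*x + 12*sqrt(2)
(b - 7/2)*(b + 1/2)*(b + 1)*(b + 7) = b^4 + 5*b^3 - 75*b^2/4 - 35*b - 49/4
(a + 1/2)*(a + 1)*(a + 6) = a^3 + 15*a^2/2 + 19*a/2 + 3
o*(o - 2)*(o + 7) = o^3 + 5*o^2 - 14*o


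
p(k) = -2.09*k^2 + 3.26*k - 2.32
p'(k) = 3.26 - 4.18*k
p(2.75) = -9.16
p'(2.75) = -8.24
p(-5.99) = -96.84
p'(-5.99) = 28.30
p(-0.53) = -4.63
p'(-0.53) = 5.48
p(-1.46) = -11.53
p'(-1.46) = 9.36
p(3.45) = -15.95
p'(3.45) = -11.16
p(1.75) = -3.02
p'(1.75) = -4.06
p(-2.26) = -20.36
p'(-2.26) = 12.71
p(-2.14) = -18.87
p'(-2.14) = 12.21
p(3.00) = -11.35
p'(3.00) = -9.28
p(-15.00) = -521.47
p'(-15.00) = 65.96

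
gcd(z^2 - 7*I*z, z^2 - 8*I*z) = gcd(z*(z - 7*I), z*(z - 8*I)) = z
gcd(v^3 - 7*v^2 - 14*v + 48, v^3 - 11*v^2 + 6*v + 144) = v^2 - 5*v - 24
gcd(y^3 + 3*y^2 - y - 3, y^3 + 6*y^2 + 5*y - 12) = y^2 + 2*y - 3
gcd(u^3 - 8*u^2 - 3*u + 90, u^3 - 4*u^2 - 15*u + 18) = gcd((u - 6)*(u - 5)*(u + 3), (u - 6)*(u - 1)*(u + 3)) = u^2 - 3*u - 18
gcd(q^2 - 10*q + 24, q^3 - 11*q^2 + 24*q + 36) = q - 6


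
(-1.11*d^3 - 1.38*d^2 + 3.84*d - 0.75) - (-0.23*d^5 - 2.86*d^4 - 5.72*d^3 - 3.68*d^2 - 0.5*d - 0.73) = 0.23*d^5 + 2.86*d^4 + 4.61*d^3 + 2.3*d^2 + 4.34*d - 0.02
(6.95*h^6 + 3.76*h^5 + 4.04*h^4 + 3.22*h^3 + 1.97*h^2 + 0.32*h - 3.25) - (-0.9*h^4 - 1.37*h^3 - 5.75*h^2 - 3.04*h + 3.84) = 6.95*h^6 + 3.76*h^5 + 4.94*h^4 + 4.59*h^3 + 7.72*h^2 + 3.36*h - 7.09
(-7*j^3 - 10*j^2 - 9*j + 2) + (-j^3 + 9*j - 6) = -8*j^3 - 10*j^2 - 4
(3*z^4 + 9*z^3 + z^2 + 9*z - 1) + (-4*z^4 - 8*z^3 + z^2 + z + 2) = -z^4 + z^3 + 2*z^2 + 10*z + 1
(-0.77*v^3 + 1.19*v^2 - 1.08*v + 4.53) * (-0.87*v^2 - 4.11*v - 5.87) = 0.6699*v^5 + 2.1294*v^4 + 0.5686*v^3 - 6.4876*v^2 - 12.2787*v - 26.5911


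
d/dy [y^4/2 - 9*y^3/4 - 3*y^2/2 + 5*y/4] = 2*y^3 - 27*y^2/4 - 3*y + 5/4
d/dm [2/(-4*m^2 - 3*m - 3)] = 2*(8*m + 3)/(4*m^2 + 3*m + 3)^2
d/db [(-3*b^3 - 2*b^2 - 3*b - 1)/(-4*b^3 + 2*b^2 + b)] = (-14*b^4 - 30*b^3 - 8*b^2 + 4*b + 1)/(b^2*(16*b^4 - 16*b^3 - 4*b^2 + 4*b + 1))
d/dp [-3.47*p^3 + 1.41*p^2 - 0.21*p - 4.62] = -10.41*p^2 + 2.82*p - 0.21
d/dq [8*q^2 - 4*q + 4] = 16*q - 4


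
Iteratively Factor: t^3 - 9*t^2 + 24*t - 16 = (t - 4)*(t^2 - 5*t + 4) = (t - 4)^2*(t - 1)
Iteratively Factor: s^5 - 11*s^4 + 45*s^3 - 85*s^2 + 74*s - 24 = (s - 4)*(s^4 - 7*s^3 + 17*s^2 - 17*s + 6) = (s - 4)*(s - 1)*(s^3 - 6*s^2 + 11*s - 6) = (s - 4)*(s - 2)*(s - 1)*(s^2 - 4*s + 3) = (s - 4)*(s - 2)*(s - 1)^2*(s - 3)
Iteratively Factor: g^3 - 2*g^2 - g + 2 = (g - 1)*(g^2 - g - 2) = (g - 2)*(g - 1)*(g + 1)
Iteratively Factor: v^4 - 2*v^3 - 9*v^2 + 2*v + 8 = (v + 2)*(v^3 - 4*v^2 - v + 4) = (v - 1)*(v + 2)*(v^2 - 3*v - 4) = (v - 4)*(v - 1)*(v + 2)*(v + 1)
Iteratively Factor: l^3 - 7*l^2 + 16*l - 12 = (l - 3)*(l^2 - 4*l + 4) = (l - 3)*(l - 2)*(l - 2)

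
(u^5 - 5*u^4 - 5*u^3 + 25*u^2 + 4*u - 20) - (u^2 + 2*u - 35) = u^5 - 5*u^4 - 5*u^3 + 24*u^2 + 2*u + 15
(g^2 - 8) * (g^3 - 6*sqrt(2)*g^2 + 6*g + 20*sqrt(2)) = g^5 - 6*sqrt(2)*g^4 - 2*g^3 + 68*sqrt(2)*g^2 - 48*g - 160*sqrt(2)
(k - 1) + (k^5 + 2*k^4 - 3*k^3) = k^5 + 2*k^4 - 3*k^3 + k - 1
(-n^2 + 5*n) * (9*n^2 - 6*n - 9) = -9*n^4 + 51*n^3 - 21*n^2 - 45*n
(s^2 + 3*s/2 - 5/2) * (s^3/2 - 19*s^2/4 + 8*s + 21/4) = s^5/2 - 4*s^4 - 3*s^3/8 + 233*s^2/8 - 97*s/8 - 105/8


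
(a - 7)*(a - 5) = a^2 - 12*a + 35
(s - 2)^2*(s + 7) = s^3 + 3*s^2 - 24*s + 28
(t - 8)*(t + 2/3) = t^2 - 22*t/3 - 16/3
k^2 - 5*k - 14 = (k - 7)*(k + 2)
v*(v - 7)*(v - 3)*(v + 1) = v^4 - 9*v^3 + 11*v^2 + 21*v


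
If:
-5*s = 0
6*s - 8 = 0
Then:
No Solution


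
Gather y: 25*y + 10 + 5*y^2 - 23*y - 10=5*y^2 + 2*y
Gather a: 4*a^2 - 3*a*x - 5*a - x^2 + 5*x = 4*a^2 + a*(-3*x - 5) - x^2 + 5*x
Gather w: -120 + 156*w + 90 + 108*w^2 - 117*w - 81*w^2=27*w^2 + 39*w - 30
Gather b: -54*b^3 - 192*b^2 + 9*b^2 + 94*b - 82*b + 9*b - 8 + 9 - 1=-54*b^3 - 183*b^2 + 21*b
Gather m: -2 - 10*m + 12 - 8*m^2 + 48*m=-8*m^2 + 38*m + 10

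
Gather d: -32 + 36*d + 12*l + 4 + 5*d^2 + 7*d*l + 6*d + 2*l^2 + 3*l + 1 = 5*d^2 + d*(7*l + 42) + 2*l^2 + 15*l - 27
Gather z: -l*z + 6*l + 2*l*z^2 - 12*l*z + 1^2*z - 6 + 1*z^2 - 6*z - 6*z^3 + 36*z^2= 6*l - 6*z^3 + z^2*(2*l + 37) + z*(-13*l - 5) - 6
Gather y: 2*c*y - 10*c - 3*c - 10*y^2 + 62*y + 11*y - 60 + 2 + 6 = -13*c - 10*y^2 + y*(2*c + 73) - 52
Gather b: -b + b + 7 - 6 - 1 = 0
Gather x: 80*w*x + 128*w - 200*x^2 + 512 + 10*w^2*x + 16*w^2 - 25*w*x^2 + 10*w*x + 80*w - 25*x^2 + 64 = 16*w^2 + 208*w + x^2*(-25*w - 225) + x*(10*w^2 + 90*w) + 576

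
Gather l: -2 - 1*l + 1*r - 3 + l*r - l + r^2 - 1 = l*(r - 2) + r^2 + r - 6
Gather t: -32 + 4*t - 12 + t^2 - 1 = t^2 + 4*t - 45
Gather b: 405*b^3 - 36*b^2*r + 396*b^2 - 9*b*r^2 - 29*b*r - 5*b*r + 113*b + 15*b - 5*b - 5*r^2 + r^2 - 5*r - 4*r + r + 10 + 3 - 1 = 405*b^3 + b^2*(396 - 36*r) + b*(-9*r^2 - 34*r + 123) - 4*r^2 - 8*r + 12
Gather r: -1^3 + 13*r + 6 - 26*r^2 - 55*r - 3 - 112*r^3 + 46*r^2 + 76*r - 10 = -112*r^3 + 20*r^2 + 34*r - 8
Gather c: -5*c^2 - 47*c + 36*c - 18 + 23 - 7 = -5*c^2 - 11*c - 2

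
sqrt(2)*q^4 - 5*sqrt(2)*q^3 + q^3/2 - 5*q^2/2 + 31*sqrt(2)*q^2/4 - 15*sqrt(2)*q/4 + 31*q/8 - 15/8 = (q - 5/2)*(q - 3/2)*(q - 1)*(sqrt(2)*q + 1/2)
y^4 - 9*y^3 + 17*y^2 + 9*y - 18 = (y - 6)*(y - 3)*(y - 1)*(y + 1)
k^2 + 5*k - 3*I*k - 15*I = (k + 5)*(k - 3*I)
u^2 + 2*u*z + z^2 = (u + z)^2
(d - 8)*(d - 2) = d^2 - 10*d + 16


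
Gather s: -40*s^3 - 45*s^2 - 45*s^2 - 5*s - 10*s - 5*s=-40*s^3 - 90*s^2 - 20*s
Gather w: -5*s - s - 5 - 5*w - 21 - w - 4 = -6*s - 6*w - 30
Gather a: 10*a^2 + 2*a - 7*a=10*a^2 - 5*a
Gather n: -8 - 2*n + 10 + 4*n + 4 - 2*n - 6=0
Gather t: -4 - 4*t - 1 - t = -5*t - 5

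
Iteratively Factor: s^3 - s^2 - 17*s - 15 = (s + 3)*(s^2 - 4*s - 5) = (s + 1)*(s + 3)*(s - 5)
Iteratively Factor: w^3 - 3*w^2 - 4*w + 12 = (w - 3)*(w^2 - 4) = (w - 3)*(w - 2)*(w + 2)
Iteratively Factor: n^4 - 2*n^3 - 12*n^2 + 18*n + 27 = (n + 1)*(n^3 - 3*n^2 - 9*n + 27) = (n + 1)*(n + 3)*(n^2 - 6*n + 9) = (n - 3)*(n + 1)*(n + 3)*(n - 3)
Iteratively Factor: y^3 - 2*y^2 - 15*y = (y - 5)*(y^2 + 3*y) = y*(y - 5)*(y + 3)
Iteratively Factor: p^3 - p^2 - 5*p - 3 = (p - 3)*(p^2 + 2*p + 1) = (p - 3)*(p + 1)*(p + 1)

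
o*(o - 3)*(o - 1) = o^3 - 4*o^2 + 3*o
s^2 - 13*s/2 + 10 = (s - 4)*(s - 5/2)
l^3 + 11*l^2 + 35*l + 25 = (l + 1)*(l + 5)^2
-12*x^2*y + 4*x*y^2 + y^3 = y*(-2*x + y)*(6*x + y)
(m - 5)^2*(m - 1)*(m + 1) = m^4 - 10*m^3 + 24*m^2 + 10*m - 25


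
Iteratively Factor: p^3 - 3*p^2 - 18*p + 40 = (p + 4)*(p^2 - 7*p + 10) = (p - 5)*(p + 4)*(p - 2)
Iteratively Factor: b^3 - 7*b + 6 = (b + 3)*(b^2 - 3*b + 2) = (b - 2)*(b + 3)*(b - 1)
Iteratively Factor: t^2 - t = (t)*(t - 1)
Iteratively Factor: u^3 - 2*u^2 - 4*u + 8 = (u - 2)*(u^2 - 4) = (u - 2)^2*(u + 2)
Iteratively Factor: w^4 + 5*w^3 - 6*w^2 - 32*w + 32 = (w - 2)*(w^3 + 7*w^2 + 8*w - 16) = (w - 2)*(w + 4)*(w^2 + 3*w - 4) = (w - 2)*(w - 1)*(w + 4)*(w + 4)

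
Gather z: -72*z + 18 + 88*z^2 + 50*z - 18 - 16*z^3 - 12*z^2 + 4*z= -16*z^3 + 76*z^2 - 18*z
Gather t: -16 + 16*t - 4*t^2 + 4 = -4*t^2 + 16*t - 12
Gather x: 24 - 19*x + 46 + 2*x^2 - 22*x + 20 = 2*x^2 - 41*x + 90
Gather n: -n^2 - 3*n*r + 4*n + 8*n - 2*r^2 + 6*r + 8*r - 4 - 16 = -n^2 + n*(12 - 3*r) - 2*r^2 + 14*r - 20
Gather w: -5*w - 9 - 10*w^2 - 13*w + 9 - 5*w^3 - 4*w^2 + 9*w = -5*w^3 - 14*w^2 - 9*w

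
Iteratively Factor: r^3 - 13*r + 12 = (r - 3)*(r^2 + 3*r - 4) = (r - 3)*(r - 1)*(r + 4)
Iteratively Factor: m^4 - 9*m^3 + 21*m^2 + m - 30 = (m - 2)*(m^3 - 7*m^2 + 7*m + 15) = (m - 2)*(m + 1)*(m^2 - 8*m + 15) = (m - 3)*(m - 2)*(m + 1)*(m - 5)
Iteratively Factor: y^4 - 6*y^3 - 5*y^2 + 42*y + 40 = (y + 2)*(y^3 - 8*y^2 + 11*y + 20) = (y - 5)*(y + 2)*(y^2 - 3*y - 4) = (y - 5)*(y + 1)*(y + 2)*(y - 4)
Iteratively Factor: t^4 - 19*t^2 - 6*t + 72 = (t + 3)*(t^3 - 3*t^2 - 10*t + 24) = (t - 2)*(t + 3)*(t^2 - t - 12) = (t - 2)*(t + 3)^2*(t - 4)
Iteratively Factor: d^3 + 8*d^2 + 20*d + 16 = (d + 2)*(d^2 + 6*d + 8) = (d + 2)^2*(d + 4)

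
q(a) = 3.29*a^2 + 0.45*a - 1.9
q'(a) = 6.58*a + 0.45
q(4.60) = 69.79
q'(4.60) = 30.72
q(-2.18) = 12.75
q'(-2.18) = -13.89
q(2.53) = 20.30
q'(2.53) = 17.10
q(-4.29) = 56.72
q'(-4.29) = -27.78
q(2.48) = 19.45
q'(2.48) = 16.77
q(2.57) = 20.99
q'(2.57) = 17.36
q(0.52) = -0.78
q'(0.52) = 3.87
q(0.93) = 1.36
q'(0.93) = 6.57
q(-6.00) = 113.84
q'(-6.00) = -39.03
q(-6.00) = 113.84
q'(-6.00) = -39.03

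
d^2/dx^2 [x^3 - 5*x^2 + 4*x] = 6*x - 10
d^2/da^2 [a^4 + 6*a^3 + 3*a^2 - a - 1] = 12*a^2 + 36*a + 6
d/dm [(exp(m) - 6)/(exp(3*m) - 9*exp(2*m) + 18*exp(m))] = (3 - 2*exp(m))*exp(-m)/(exp(2*m) - 6*exp(m) + 9)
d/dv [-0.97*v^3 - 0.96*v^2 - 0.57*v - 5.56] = -2.91*v^2 - 1.92*v - 0.57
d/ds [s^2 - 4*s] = 2*s - 4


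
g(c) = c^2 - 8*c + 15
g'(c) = 2*c - 8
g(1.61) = 4.71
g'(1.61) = -4.78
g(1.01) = 7.94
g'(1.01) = -5.98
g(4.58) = -0.66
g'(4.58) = 1.16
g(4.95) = -0.10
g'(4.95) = 1.90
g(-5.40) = 87.36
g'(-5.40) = -18.80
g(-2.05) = 35.60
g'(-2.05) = -12.10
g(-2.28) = 38.44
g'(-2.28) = -12.56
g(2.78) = 0.49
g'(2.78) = -2.44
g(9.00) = 24.00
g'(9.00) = 10.00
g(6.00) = 3.00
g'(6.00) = 4.00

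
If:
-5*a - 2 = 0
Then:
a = -2/5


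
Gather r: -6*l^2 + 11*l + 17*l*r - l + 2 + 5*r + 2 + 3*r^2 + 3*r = -6*l^2 + 10*l + 3*r^2 + r*(17*l + 8) + 4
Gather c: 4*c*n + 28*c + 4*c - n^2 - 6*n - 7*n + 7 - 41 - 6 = c*(4*n + 32) - n^2 - 13*n - 40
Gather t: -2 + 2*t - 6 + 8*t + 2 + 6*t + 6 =16*t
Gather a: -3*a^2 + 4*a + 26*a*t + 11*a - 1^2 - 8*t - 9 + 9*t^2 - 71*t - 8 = -3*a^2 + a*(26*t + 15) + 9*t^2 - 79*t - 18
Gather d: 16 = 16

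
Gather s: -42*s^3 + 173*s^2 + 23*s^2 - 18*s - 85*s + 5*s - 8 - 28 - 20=-42*s^3 + 196*s^2 - 98*s - 56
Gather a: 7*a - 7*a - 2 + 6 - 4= 0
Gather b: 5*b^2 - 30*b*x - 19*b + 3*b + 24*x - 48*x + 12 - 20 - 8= 5*b^2 + b*(-30*x - 16) - 24*x - 16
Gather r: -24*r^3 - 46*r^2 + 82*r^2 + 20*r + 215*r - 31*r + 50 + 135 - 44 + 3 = -24*r^3 + 36*r^2 + 204*r + 144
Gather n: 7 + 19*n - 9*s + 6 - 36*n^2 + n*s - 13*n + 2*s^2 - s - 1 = -36*n^2 + n*(s + 6) + 2*s^2 - 10*s + 12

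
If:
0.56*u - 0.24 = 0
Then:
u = 0.43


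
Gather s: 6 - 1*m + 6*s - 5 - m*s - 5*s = -m + s*(1 - m) + 1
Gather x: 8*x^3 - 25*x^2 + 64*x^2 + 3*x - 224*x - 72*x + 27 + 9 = 8*x^3 + 39*x^2 - 293*x + 36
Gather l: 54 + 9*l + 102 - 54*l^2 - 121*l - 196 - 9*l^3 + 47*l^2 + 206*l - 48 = -9*l^3 - 7*l^2 + 94*l - 88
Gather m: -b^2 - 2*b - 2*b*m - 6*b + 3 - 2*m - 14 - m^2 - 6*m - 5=-b^2 - 8*b - m^2 + m*(-2*b - 8) - 16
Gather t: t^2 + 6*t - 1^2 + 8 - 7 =t^2 + 6*t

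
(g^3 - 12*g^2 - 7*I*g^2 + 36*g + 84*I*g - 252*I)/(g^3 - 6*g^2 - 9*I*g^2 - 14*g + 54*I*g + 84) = (g - 6)/(g - 2*I)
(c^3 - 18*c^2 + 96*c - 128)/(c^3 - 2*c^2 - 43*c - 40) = (c^2 - 10*c + 16)/(c^2 + 6*c + 5)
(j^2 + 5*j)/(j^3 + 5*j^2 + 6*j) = (j + 5)/(j^2 + 5*j + 6)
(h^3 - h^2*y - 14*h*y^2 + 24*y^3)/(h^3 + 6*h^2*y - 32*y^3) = (h - 3*y)/(h + 4*y)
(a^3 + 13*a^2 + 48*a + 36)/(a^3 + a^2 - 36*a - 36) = (a + 6)/(a - 6)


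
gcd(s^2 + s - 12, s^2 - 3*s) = s - 3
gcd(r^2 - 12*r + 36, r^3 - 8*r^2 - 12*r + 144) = r^2 - 12*r + 36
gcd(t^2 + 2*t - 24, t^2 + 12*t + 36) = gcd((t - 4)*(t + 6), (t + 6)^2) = t + 6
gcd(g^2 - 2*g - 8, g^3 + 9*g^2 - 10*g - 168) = g - 4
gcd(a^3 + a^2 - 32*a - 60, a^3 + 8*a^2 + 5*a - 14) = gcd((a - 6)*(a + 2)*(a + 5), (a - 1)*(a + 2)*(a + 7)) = a + 2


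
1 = 1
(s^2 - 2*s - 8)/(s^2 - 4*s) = (s + 2)/s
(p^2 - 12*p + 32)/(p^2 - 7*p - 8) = (p - 4)/(p + 1)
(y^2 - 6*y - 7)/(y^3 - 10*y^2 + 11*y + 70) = (y + 1)/(y^2 - 3*y - 10)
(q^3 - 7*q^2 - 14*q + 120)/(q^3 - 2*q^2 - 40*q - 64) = (q^2 - 11*q + 30)/(q^2 - 6*q - 16)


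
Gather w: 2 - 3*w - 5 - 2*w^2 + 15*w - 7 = -2*w^2 + 12*w - 10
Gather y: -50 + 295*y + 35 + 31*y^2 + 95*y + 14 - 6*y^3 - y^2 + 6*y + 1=-6*y^3 + 30*y^2 + 396*y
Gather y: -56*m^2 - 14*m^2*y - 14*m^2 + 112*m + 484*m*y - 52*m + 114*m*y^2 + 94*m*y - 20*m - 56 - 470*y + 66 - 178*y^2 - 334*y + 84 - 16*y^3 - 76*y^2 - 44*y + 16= -70*m^2 + 40*m - 16*y^3 + y^2*(114*m - 254) + y*(-14*m^2 + 578*m - 848) + 110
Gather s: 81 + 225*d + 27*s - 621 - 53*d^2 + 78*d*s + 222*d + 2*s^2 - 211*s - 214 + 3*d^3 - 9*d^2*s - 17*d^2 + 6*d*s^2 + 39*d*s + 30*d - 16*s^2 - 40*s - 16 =3*d^3 - 70*d^2 + 477*d + s^2*(6*d - 14) + s*(-9*d^2 + 117*d - 224) - 770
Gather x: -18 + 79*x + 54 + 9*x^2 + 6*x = 9*x^2 + 85*x + 36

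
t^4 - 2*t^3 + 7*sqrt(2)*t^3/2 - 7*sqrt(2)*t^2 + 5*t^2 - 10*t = t*(t - 2)*(t + sqrt(2))*(t + 5*sqrt(2)/2)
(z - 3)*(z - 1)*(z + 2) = z^3 - 2*z^2 - 5*z + 6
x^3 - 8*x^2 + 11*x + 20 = (x - 5)*(x - 4)*(x + 1)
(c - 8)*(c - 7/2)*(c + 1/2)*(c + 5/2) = c^4 - 17*c^3/2 - 21*c^2/4 + 557*c/8 + 35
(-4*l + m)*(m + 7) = -4*l*m - 28*l + m^2 + 7*m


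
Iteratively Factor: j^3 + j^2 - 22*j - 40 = (j + 4)*(j^2 - 3*j - 10) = (j + 2)*(j + 4)*(j - 5)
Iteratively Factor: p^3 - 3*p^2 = (p)*(p^2 - 3*p) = p*(p - 3)*(p)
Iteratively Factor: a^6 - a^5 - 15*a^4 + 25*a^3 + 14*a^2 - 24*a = (a - 1)*(a^5 - 15*a^3 + 10*a^2 + 24*a) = (a - 2)*(a - 1)*(a^4 + 2*a^3 - 11*a^2 - 12*a) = (a - 2)*(a - 1)*(a + 4)*(a^3 - 2*a^2 - 3*a) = (a - 2)*(a - 1)*(a + 1)*(a + 4)*(a^2 - 3*a) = (a - 3)*(a - 2)*(a - 1)*(a + 1)*(a + 4)*(a)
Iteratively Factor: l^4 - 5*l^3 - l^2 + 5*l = (l - 1)*(l^3 - 4*l^2 - 5*l) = (l - 1)*(l + 1)*(l^2 - 5*l) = (l - 5)*(l - 1)*(l + 1)*(l)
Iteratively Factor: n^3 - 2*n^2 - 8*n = (n - 4)*(n^2 + 2*n) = n*(n - 4)*(n + 2)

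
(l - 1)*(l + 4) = l^2 + 3*l - 4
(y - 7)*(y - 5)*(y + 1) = y^3 - 11*y^2 + 23*y + 35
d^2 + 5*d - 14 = (d - 2)*(d + 7)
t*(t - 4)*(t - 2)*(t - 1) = t^4 - 7*t^3 + 14*t^2 - 8*t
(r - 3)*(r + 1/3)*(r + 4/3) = r^3 - 4*r^2/3 - 41*r/9 - 4/3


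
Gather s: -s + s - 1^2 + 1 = 0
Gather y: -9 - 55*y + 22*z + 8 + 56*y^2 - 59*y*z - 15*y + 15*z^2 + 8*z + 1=56*y^2 + y*(-59*z - 70) + 15*z^2 + 30*z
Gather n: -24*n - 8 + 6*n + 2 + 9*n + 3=-9*n - 3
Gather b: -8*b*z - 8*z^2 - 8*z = -8*b*z - 8*z^2 - 8*z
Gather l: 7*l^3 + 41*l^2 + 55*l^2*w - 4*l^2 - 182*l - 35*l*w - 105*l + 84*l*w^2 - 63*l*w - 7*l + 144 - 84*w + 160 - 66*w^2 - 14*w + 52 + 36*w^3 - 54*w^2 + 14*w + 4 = 7*l^3 + l^2*(55*w + 37) + l*(84*w^2 - 98*w - 294) + 36*w^3 - 120*w^2 - 84*w + 360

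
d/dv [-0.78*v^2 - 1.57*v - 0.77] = -1.56*v - 1.57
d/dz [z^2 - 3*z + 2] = 2*z - 3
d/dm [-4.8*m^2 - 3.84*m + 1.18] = -9.6*m - 3.84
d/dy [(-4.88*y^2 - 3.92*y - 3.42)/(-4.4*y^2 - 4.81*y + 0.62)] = (6.22479999999999*y^2 - 36.1472*y - 18.8806)/(19.36*y^4 + 42.328*y^3 + 17.6801*y^2 - 5.9644*y + 0.3844)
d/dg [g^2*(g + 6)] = 3*g*(g + 4)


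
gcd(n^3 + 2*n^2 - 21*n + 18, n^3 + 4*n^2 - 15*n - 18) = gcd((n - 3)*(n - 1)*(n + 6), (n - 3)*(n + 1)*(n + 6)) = n^2 + 3*n - 18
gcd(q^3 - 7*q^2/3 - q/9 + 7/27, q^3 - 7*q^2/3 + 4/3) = 1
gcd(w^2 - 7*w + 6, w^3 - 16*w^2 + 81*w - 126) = w - 6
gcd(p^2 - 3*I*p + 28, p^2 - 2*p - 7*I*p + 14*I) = p - 7*I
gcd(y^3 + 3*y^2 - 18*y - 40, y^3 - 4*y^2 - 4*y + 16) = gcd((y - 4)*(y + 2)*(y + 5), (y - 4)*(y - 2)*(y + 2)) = y^2 - 2*y - 8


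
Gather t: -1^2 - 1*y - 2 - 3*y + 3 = -4*y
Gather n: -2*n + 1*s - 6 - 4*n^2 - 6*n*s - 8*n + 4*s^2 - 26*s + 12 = -4*n^2 + n*(-6*s - 10) + 4*s^2 - 25*s + 6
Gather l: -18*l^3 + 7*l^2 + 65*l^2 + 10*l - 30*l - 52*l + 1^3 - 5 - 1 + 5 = -18*l^3 + 72*l^2 - 72*l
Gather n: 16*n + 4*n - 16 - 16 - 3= 20*n - 35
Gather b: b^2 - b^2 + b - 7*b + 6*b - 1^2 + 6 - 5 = 0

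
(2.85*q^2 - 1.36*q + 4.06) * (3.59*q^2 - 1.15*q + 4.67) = 10.2315*q^4 - 8.1599*q^3 + 29.4489*q^2 - 11.0202*q + 18.9602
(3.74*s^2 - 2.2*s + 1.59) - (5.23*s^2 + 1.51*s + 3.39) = -1.49*s^2 - 3.71*s - 1.8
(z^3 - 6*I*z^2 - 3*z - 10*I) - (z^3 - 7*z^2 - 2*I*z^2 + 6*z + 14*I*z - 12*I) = 7*z^2 - 4*I*z^2 - 9*z - 14*I*z + 2*I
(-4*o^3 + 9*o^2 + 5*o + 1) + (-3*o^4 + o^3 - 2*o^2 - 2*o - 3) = -3*o^4 - 3*o^3 + 7*o^2 + 3*o - 2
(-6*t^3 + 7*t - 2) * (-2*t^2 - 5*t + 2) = 12*t^5 + 30*t^4 - 26*t^3 - 31*t^2 + 24*t - 4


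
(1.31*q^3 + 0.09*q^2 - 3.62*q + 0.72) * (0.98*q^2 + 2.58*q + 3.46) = 1.2838*q^5 + 3.468*q^4 + 1.2172*q^3 - 8.3226*q^2 - 10.6676*q + 2.4912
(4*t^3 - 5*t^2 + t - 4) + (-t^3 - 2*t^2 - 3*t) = 3*t^3 - 7*t^2 - 2*t - 4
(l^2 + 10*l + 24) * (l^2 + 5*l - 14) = l^4 + 15*l^3 + 60*l^2 - 20*l - 336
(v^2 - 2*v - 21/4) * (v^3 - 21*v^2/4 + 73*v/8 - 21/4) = v^5 - 29*v^4/4 + 115*v^3/8 + 65*v^2/16 - 1197*v/32 + 441/16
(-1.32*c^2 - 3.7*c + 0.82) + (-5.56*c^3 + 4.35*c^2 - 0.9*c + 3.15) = -5.56*c^3 + 3.03*c^2 - 4.6*c + 3.97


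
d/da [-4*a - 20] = -4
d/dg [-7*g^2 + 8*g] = 8 - 14*g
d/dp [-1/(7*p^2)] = 2/(7*p^3)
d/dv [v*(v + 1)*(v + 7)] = 3*v^2 + 16*v + 7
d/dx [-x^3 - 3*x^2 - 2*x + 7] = -3*x^2 - 6*x - 2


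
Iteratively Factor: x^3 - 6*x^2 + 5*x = (x - 5)*(x^2 - x) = (x - 5)*(x - 1)*(x)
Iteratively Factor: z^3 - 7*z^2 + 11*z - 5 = (z - 1)*(z^2 - 6*z + 5) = (z - 5)*(z - 1)*(z - 1)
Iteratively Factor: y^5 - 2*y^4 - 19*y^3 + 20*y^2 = (y - 5)*(y^4 + 3*y^3 - 4*y^2) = (y - 5)*(y + 4)*(y^3 - y^2) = y*(y - 5)*(y + 4)*(y^2 - y) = y^2*(y - 5)*(y + 4)*(y - 1)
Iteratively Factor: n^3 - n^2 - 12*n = (n - 4)*(n^2 + 3*n) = (n - 4)*(n + 3)*(n)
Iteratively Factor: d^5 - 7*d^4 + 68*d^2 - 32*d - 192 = (d - 4)*(d^4 - 3*d^3 - 12*d^2 + 20*d + 48) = (d - 4)*(d - 3)*(d^3 - 12*d - 16) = (d - 4)*(d - 3)*(d + 2)*(d^2 - 2*d - 8) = (d - 4)^2*(d - 3)*(d + 2)*(d + 2)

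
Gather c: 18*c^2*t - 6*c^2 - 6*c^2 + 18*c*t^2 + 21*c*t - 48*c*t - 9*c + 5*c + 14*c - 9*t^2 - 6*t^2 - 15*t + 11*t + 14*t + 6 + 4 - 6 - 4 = c^2*(18*t - 12) + c*(18*t^2 - 27*t + 10) - 15*t^2 + 10*t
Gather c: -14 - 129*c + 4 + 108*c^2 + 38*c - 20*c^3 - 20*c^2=-20*c^3 + 88*c^2 - 91*c - 10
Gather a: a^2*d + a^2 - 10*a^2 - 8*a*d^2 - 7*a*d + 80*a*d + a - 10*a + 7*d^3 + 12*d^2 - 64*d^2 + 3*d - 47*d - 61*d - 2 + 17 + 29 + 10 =a^2*(d - 9) + a*(-8*d^2 + 73*d - 9) + 7*d^3 - 52*d^2 - 105*d + 54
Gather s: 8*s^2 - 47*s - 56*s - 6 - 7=8*s^2 - 103*s - 13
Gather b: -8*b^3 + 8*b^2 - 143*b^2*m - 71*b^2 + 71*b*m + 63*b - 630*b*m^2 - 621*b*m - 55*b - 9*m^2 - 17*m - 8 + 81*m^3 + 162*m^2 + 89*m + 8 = -8*b^3 + b^2*(-143*m - 63) + b*(-630*m^2 - 550*m + 8) + 81*m^3 + 153*m^2 + 72*m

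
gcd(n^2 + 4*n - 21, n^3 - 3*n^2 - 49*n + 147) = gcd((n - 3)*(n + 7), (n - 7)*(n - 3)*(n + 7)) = n^2 + 4*n - 21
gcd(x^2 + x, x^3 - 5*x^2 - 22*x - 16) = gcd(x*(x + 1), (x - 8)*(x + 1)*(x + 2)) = x + 1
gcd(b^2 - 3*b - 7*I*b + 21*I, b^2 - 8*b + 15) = b - 3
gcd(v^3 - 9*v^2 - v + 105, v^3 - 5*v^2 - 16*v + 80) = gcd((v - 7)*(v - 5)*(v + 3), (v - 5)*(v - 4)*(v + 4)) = v - 5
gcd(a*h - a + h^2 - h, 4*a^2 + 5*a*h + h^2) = a + h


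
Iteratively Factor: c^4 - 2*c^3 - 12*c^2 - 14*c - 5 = (c + 1)*(c^3 - 3*c^2 - 9*c - 5) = (c + 1)^2*(c^2 - 4*c - 5) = (c - 5)*(c + 1)^2*(c + 1)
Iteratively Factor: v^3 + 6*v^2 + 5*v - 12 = (v + 4)*(v^2 + 2*v - 3) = (v - 1)*(v + 4)*(v + 3)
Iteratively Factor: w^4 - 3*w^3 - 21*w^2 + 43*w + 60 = (w + 1)*(w^3 - 4*w^2 - 17*w + 60) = (w + 1)*(w + 4)*(w^2 - 8*w + 15) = (w - 5)*(w + 1)*(w + 4)*(w - 3)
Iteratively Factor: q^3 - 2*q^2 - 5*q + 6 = (q - 1)*(q^2 - q - 6) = (q - 3)*(q - 1)*(q + 2)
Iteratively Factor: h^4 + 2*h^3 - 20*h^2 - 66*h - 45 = (h - 5)*(h^3 + 7*h^2 + 15*h + 9) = (h - 5)*(h + 3)*(h^2 + 4*h + 3) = (h - 5)*(h + 1)*(h + 3)*(h + 3)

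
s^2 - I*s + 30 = (s - 6*I)*(s + 5*I)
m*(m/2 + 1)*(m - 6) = m^3/2 - 2*m^2 - 6*m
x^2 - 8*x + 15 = (x - 5)*(x - 3)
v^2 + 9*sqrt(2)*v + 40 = (v + 4*sqrt(2))*(v + 5*sqrt(2))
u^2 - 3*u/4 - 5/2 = (u - 2)*(u + 5/4)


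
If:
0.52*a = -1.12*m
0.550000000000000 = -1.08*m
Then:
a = 1.10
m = -0.51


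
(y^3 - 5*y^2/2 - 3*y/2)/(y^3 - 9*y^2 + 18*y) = (y + 1/2)/(y - 6)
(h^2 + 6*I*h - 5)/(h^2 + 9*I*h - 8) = (h + 5*I)/(h + 8*I)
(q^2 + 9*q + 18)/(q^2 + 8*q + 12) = (q + 3)/(q + 2)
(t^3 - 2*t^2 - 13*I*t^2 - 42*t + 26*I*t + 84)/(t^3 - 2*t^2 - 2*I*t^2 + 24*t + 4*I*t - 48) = (t - 7*I)/(t + 4*I)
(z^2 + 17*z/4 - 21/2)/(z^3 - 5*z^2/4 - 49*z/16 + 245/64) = 16*(z + 6)/(16*z^2 + 8*z - 35)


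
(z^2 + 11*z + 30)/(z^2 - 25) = (z + 6)/(z - 5)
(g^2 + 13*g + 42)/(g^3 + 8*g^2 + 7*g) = (g + 6)/(g*(g + 1))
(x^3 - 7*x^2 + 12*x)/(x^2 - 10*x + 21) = x*(x - 4)/(x - 7)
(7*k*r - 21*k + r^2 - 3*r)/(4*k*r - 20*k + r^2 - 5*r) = (7*k*r - 21*k + r^2 - 3*r)/(4*k*r - 20*k + r^2 - 5*r)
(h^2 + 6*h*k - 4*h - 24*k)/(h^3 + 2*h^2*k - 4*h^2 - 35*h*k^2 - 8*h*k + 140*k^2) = (h + 6*k)/(h^2 + 2*h*k - 35*k^2)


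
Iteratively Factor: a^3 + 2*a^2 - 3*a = (a - 1)*(a^2 + 3*a) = a*(a - 1)*(a + 3)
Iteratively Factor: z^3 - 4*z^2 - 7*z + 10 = (z - 5)*(z^2 + z - 2) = (z - 5)*(z - 1)*(z + 2)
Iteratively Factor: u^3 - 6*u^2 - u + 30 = (u - 3)*(u^2 - 3*u - 10) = (u - 5)*(u - 3)*(u + 2)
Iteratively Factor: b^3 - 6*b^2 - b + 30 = (b - 3)*(b^2 - 3*b - 10) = (b - 3)*(b + 2)*(b - 5)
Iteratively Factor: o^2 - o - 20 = (o + 4)*(o - 5)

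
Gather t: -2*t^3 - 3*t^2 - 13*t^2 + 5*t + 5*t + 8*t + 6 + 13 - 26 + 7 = -2*t^3 - 16*t^2 + 18*t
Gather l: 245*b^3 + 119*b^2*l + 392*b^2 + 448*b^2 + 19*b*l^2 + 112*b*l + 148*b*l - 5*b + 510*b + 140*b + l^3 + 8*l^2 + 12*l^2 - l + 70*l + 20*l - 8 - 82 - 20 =245*b^3 + 840*b^2 + 645*b + l^3 + l^2*(19*b + 20) + l*(119*b^2 + 260*b + 89) - 110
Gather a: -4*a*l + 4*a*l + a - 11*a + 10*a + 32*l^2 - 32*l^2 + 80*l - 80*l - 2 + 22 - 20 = 0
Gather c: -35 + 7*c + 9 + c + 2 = 8*c - 24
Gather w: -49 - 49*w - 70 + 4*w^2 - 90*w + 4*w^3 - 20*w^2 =4*w^3 - 16*w^2 - 139*w - 119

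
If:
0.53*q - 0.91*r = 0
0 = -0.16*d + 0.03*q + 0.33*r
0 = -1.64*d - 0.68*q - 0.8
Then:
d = -0.38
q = -0.27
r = -0.16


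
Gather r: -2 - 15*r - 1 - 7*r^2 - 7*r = -7*r^2 - 22*r - 3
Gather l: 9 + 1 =10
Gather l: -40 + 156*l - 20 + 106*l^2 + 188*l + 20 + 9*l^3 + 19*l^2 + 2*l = 9*l^3 + 125*l^2 + 346*l - 40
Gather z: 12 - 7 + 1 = 6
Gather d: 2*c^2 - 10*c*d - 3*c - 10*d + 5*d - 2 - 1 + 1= 2*c^2 - 3*c + d*(-10*c - 5) - 2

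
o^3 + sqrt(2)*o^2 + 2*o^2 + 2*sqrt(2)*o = o*(o + 2)*(o + sqrt(2))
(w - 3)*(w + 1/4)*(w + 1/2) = w^3 - 9*w^2/4 - 17*w/8 - 3/8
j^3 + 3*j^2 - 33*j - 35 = (j - 5)*(j + 1)*(j + 7)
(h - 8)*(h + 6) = h^2 - 2*h - 48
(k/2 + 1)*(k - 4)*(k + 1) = k^3/2 - k^2/2 - 5*k - 4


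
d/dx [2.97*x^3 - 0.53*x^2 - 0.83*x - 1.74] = 8.91*x^2 - 1.06*x - 0.83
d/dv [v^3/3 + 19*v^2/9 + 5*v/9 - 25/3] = v^2 + 38*v/9 + 5/9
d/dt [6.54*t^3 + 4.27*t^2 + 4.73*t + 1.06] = 19.62*t^2 + 8.54*t + 4.73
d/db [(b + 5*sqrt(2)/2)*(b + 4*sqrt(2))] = 2*b + 13*sqrt(2)/2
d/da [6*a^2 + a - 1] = 12*a + 1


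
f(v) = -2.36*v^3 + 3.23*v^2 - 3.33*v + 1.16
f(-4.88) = 368.60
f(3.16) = -51.58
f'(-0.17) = -4.63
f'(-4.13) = -150.77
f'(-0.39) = -6.93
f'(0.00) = -3.33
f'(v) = -7.08*v^2 + 6.46*v - 3.33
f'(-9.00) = -634.95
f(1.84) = -8.73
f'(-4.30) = -162.02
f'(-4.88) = -203.46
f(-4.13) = 236.26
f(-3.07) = 110.11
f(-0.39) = 3.09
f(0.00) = 1.16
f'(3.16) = -53.61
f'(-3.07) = -89.89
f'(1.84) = -15.41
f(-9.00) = 2013.20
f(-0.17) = 1.83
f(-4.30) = 262.84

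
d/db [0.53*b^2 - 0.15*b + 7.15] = 1.06*b - 0.15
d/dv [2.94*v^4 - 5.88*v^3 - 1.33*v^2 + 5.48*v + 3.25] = 11.76*v^3 - 17.64*v^2 - 2.66*v + 5.48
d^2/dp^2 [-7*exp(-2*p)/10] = -14*exp(-2*p)/5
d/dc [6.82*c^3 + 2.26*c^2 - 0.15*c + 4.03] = 20.46*c^2 + 4.52*c - 0.15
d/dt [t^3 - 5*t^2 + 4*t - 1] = 3*t^2 - 10*t + 4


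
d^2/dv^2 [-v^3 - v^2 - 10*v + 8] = -6*v - 2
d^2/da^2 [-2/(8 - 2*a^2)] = 2*(3*a^2 + 4)/(a^2 - 4)^3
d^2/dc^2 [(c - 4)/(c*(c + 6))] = 2*(c^3 - 12*c^2 - 72*c - 144)/(c^3*(c^3 + 18*c^2 + 108*c + 216))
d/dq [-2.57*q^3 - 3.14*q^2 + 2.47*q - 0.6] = -7.71*q^2 - 6.28*q + 2.47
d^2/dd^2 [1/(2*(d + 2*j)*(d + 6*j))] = ((d + 2*j)^2 + (d + 2*j)*(d + 6*j) + (d + 6*j)^2)/((d + 2*j)^3*(d + 6*j)^3)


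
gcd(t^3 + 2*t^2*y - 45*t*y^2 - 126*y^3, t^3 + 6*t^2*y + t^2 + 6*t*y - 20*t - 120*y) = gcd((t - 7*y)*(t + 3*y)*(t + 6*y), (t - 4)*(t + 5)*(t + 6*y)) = t + 6*y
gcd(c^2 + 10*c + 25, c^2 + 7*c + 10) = c + 5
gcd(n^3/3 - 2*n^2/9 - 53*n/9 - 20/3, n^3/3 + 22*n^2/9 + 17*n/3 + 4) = n^2 + 13*n/3 + 4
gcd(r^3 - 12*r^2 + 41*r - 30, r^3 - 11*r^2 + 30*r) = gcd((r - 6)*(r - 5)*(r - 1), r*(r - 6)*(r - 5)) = r^2 - 11*r + 30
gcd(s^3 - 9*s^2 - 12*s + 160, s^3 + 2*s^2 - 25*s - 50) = s - 5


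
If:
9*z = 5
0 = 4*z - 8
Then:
No Solution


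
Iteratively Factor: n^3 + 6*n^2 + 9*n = (n)*(n^2 + 6*n + 9) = n*(n + 3)*(n + 3)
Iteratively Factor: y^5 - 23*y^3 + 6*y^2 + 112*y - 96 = (y + 4)*(y^4 - 4*y^3 - 7*y^2 + 34*y - 24) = (y + 3)*(y + 4)*(y^3 - 7*y^2 + 14*y - 8) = (y - 4)*(y + 3)*(y + 4)*(y^2 - 3*y + 2) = (y - 4)*(y - 1)*(y + 3)*(y + 4)*(y - 2)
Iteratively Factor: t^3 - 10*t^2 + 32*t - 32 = (t - 4)*(t^2 - 6*t + 8) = (t - 4)*(t - 2)*(t - 4)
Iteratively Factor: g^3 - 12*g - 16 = (g + 2)*(g^2 - 2*g - 8) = (g - 4)*(g + 2)*(g + 2)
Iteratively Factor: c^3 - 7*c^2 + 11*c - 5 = (c - 5)*(c^2 - 2*c + 1) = (c - 5)*(c - 1)*(c - 1)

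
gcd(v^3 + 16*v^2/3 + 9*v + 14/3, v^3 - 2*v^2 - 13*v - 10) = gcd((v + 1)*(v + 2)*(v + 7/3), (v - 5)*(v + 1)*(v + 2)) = v^2 + 3*v + 2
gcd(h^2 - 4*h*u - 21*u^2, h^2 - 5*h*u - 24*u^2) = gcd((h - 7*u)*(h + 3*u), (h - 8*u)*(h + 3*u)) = h + 3*u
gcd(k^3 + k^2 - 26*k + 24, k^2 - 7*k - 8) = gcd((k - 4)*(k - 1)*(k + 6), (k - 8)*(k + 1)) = 1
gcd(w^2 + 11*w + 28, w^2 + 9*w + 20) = w + 4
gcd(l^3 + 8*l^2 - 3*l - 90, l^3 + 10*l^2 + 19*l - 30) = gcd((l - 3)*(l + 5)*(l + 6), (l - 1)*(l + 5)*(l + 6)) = l^2 + 11*l + 30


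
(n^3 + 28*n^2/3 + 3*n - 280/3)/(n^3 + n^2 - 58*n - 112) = (3*n^2 + 7*n - 40)/(3*(n^2 - 6*n - 16))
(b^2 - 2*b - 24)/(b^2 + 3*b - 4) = (b - 6)/(b - 1)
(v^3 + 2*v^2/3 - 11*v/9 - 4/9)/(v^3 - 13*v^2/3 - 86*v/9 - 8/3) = (v - 1)/(v - 6)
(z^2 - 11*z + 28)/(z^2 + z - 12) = (z^2 - 11*z + 28)/(z^2 + z - 12)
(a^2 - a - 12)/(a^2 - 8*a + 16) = (a + 3)/(a - 4)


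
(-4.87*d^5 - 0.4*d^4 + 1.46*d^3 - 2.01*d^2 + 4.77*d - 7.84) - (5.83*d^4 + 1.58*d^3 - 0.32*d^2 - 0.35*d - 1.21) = -4.87*d^5 - 6.23*d^4 - 0.12*d^3 - 1.69*d^2 + 5.12*d - 6.63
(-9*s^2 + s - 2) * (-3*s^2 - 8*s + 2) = 27*s^4 + 69*s^3 - 20*s^2 + 18*s - 4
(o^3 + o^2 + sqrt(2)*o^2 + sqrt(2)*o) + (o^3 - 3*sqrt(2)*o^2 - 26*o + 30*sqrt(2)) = 2*o^3 - 2*sqrt(2)*o^2 + o^2 - 26*o + sqrt(2)*o + 30*sqrt(2)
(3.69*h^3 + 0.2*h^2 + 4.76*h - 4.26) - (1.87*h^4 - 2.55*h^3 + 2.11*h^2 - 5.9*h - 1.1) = -1.87*h^4 + 6.24*h^3 - 1.91*h^2 + 10.66*h - 3.16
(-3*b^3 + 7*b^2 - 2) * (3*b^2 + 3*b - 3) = -9*b^5 + 12*b^4 + 30*b^3 - 27*b^2 - 6*b + 6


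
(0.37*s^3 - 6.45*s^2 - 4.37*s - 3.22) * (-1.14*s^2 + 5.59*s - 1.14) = -0.4218*s^5 + 9.4213*s^4 - 31.4955*s^3 - 13.4045*s^2 - 13.018*s + 3.6708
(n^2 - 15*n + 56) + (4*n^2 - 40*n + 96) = 5*n^2 - 55*n + 152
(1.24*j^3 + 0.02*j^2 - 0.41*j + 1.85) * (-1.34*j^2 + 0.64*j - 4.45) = -1.6616*j^5 + 0.7668*j^4 - 4.9558*j^3 - 2.8304*j^2 + 3.0085*j - 8.2325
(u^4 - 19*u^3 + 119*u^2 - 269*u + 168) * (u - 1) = u^5 - 20*u^4 + 138*u^3 - 388*u^2 + 437*u - 168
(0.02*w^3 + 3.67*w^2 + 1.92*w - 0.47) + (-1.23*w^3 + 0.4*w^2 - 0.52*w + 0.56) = -1.21*w^3 + 4.07*w^2 + 1.4*w + 0.0900000000000001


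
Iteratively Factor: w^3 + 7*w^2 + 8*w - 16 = (w + 4)*(w^2 + 3*w - 4) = (w - 1)*(w + 4)*(w + 4)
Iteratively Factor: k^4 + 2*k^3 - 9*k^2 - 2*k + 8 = (k + 4)*(k^3 - 2*k^2 - k + 2) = (k + 1)*(k + 4)*(k^2 - 3*k + 2) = (k - 2)*(k + 1)*(k + 4)*(k - 1)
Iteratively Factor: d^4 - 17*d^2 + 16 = (d - 1)*(d^3 + d^2 - 16*d - 16) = (d - 4)*(d - 1)*(d^2 + 5*d + 4) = (d - 4)*(d - 1)*(d + 4)*(d + 1)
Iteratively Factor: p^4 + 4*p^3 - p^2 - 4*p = (p - 1)*(p^3 + 5*p^2 + 4*p) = (p - 1)*(p + 1)*(p^2 + 4*p) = p*(p - 1)*(p + 1)*(p + 4)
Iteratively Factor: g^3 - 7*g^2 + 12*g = (g - 3)*(g^2 - 4*g) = (g - 4)*(g - 3)*(g)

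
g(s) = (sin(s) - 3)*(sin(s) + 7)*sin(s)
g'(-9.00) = 21.67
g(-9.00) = 9.26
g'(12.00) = -20.61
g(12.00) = 12.27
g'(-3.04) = 21.67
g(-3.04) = 2.17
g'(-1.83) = 6.65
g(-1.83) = 23.13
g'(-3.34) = 18.93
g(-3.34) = -3.98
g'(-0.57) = -20.58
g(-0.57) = 12.34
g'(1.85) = 2.90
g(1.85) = -15.60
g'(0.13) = -19.74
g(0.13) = -2.65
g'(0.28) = -17.84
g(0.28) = -5.48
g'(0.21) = -18.78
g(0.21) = -4.19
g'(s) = (sin(s) - 3)*(sin(s) + 7)*cos(s) + (sin(s) - 3)*sin(s)*cos(s) + (sin(s) + 7)*sin(s)*cos(s) = (3*sin(s)^2 + 8*sin(s) - 21)*cos(s)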